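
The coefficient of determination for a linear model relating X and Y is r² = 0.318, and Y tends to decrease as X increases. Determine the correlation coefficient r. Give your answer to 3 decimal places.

|r| = √0.318 = 0.564
The association is negative, so r = −0.564.

-0.564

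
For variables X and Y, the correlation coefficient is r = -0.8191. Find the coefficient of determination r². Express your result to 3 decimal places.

r² = (-0.8191)² = 0.671

0.671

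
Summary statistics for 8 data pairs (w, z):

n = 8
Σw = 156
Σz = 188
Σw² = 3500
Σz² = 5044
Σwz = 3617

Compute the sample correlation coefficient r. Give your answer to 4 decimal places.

r = (nΣwz − ΣwΣz) / √[(nΣw² − (Σw)²)(nΣz² − (Σz)²)]
Numerator: 8×3617 − 156×188 = -392
Denominator: √[(28000 − 24336)(40352 − 35344)] = √[3664 × 5008] = 4283.6097
r = -392 / 4283.6097 ≈ -0.0915

-0.0915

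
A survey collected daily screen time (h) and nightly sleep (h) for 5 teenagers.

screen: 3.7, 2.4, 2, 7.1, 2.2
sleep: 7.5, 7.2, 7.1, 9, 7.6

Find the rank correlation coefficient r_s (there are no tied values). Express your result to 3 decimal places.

Rank screen: 4, 3, 1, 5, 2
Rank sleep: 3, 2, 1, 5, 4
d = rank(screen) − rank(sleep): 1, 1, 0, 0, -2; Σd² = 6
ρ = 1 − 6Σd² / [n(n²−1)] = 1 − 6×6 / (5×24) = 1 − 36/120 ≈ 0.700

0.700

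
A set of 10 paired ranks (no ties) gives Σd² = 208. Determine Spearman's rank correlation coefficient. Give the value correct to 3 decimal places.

ρ = 1 − 6Σd² / [n(n²−1)] = 1 − 6×208 / (10×99)
  = 1 − 1248/990 = 1 − 1.2606 ≈ -0.261

-0.261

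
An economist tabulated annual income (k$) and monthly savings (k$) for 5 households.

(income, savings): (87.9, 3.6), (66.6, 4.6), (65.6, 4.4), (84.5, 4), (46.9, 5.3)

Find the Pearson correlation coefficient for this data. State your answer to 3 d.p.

-0.978

n = 5, Σx = 351.5, Σy = 21.9, Σx² = 25805.19, Σy² = 97.57, Σxy = 1498.01
nΣxy − ΣxΣy = 7490.05 − 7697.85 = -207.8
nΣx² − (Σx)² = 129025.95 − 123552.25 = 5473.7; nΣy² − (Σy)² = 487.85 − 479.61 = 8.24
r = -207.8 / √(5473.7 × 8.24) = -207.8 / 212.3753 ≈ -0.978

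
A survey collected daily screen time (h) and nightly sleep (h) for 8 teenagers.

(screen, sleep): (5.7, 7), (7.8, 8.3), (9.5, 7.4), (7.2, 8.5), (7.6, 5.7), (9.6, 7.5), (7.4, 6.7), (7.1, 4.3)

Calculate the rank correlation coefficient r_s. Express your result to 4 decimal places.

0.3571

Rank screen: 1, 6, 7, 3, 5, 8, 4, 2
Rank sleep: 4, 7, 5, 8, 2, 6, 3, 1
d = rank(screen) − rank(sleep): -3, -1, 2, -5, 3, 2, 1, 1; Σd² = 54
ρ = 1 − 6Σd² / [n(n²−1)] = 1 − 6×54 / (8×63) = 1 − 324/504 ≈ 0.3571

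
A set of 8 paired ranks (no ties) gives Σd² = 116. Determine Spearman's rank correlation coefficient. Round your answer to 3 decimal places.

ρ = 1 − 6Σd² / [n(n²−1)] = 1 − 6×116 / (8×63)
  = 1 − 696/504 = 1 − 1.3810 ≈ -0.381

-0.381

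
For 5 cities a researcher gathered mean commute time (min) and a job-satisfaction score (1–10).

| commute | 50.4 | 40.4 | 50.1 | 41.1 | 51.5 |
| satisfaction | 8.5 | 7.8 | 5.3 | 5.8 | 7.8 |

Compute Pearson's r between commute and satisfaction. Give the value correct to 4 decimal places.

0.1728

n = 5, Σx = 233.5, Σy = 35.2, Σx² = 11023.79, Σy² = 255.66, Σxy = 1649.13
nΣxy − ΣxΣy = 8245.65 − 8219.2 = 26.45
nΣx² − (Σx)² = 55118.95 − 54522.25 = 596.7; nΣy² − (Σy)² = 1278.3 − 1239.04 = 39.26
r = 26.45 / √(596.7 × 39.26) = 26.45 / 153.0570 ≈ 0.1728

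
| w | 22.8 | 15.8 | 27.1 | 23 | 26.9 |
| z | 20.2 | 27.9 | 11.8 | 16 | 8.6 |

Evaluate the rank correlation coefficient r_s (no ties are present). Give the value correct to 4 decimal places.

Rank w: 2, 1, 5, 3, 4
Rank z: 4, 5, 2, 3, 1
d = rank(w) − rank(z): -2, -4, 3, 0, 3; Σd² = 38
ρ = 1 − 6Σd² / [n(n²−1)] = 1 − 6×38 / (5×24) = 1 − 228/120 ≈ -0.9000

-0.9000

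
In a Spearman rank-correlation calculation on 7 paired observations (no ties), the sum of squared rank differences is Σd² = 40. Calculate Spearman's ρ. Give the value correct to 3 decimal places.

0.286

ρ = 1 − 6Σd² / [n(n²−1)] = 1 − 6×40 / (7×48)
  = 1 − 240/336 = 1 − 0.7143 ≈ 0.286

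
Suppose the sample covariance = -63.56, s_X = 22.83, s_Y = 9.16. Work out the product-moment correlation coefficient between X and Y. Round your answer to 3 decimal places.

r = Cov(X,Y) / (s_X · s_Y) = -63.56 / (22.83 × 9.16)
  = -63.56 / 209.1228 ≈ -0.304

-0.304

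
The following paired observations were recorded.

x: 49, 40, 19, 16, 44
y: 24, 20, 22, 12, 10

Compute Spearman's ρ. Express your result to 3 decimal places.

Rank x: 5, 3, 2, 1, 4
Rank y: 5, 3, 4, 2, 1
d = rank(x) − rank(y): 0, 0, -2, -1, 3; Σd² = 14
ρ = 1 − 6Σd² / [n(n²−1)] = 1 − 6×14 / (5×24) = 1 − 84/120 ≈ 0.300

0.300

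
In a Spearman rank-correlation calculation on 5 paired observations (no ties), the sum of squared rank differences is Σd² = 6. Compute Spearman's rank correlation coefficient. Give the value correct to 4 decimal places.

ρ = 1 − 6Σd² / [n(n²−1)] = 1 − 6×6 / (5×24)
  = 1 − 36/120 = 1 − 0.30000 ≈ 0.7000

0.7000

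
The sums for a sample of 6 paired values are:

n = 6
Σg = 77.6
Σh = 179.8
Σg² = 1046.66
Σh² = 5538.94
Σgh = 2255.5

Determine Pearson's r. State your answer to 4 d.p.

r = (nΣgh − ΣgΣh) / √[(nΣg² − (Σg)²)(nΣh² − (Σh)²)]
Numerator: 6×2255.5 − 77.6×179.8 = -419.48
Denominator: √[(6279.96 − 6021.76)(33233.64 − 32328.04)] = √[258.2 × 905.6] = 483.5555
r = -419.48 / 483.5555 ≈ -0.8675

-0.8675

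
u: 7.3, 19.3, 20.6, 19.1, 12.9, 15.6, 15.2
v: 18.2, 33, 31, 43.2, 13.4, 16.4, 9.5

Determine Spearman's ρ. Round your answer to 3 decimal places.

Rank u: 1, 6, 7, 5, 2, 4, 3
Rank v: 4, 6, 5, 7, 2, 3, 1
d = rank(u) − rank(v): -3, 0, 2, -2, 0, 1, 2; Σd² = 22
ρ = 1 − 6Σd² / [n(n²−1)] = 1 − 6×22 / (7×48) = 1 − 132/336 ≈ 0.607

0.607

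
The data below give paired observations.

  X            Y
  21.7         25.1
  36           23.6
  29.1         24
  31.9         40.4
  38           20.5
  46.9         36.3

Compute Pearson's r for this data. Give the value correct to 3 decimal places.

n = 6, ΣX = 203.6, ΣY = 169.9, ΣX² = 7274.92, ΣY² = 5133.07, ΣXY = 5862.9
nΣXY − ΣXΣY = 35177.4 − 34591.64 = 585.76
nΣX² − (ΣX)² = 43649.52 − 41452.96 = 2196.56; nΣY² − (ΣY)² = 30798.42 − 28866.01 = 1932.41
r = 585.76 / √(2196.56 × 1932.41) = 585.76 / 2060.2559 ≈ 0.284

0.284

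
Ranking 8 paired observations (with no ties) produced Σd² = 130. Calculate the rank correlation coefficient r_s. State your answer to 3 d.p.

ρ = 1 − 6Σd² / [n(n²−1)] = 1 − 6×130 / (8×63)
  = 1 − 780/504 = 1 − 1.5476 ≈ -0.548

-0.548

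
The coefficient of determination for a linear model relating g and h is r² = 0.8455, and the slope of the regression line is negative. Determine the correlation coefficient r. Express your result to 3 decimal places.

|r| = √0.8455 = 0.920
The association is negative, so r = −0.920.

-0.920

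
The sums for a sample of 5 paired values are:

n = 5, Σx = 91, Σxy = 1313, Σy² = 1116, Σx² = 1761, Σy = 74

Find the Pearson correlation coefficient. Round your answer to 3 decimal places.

-0.724

r = (nΣxy − ΣxΣy) / √[(nΣx² − (Σx)²)(nΣy² − (Σy)²)]
Numerator: 5×1313 − 91×74 = -169
Denominator: √[(8805 − 8281)(5580 − 5476)] = √[524 × 104] = 233.4438
r = -169 / 233.4438 ≈ -0.724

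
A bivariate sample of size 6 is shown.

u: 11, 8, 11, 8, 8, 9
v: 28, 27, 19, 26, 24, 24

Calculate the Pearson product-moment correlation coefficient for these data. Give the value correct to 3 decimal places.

-0.325

n = 6, Σu = 55, Σv = 148, Σu² = 515, Σv² = 3702, Σuv = 1349
nΣuv − ΣuΣv = 8094 − 8140 = -46
nΣu² − (Σu)² = 3090 − 3025 = 65; nΣv² − (Σv)² = 22212 − 21904 = 308
r = -46 / √(65 × 308) = -46 / 141.4920 ≈ -0.325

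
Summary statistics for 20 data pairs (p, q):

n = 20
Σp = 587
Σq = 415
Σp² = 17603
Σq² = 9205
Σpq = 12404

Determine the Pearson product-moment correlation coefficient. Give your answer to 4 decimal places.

r = (nΣpq − ΣpΣq) / √[(nΣp² − (Σp)²)(nΣq² − (Σq)²)]
Numerator: 20×12404 − 587×415 = 4475
Denominator: √[(352060 − 344569)(184100 − 172225)] = √[7491 × 11875] = 9431.6290
r = 4475 / 9431.6290 ≈ 0.4745

0.4745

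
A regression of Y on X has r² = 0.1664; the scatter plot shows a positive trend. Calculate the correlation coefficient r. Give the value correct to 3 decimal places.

0.408

|r| = √0.1664 = 0.408
The association is positive, so r = 0.408.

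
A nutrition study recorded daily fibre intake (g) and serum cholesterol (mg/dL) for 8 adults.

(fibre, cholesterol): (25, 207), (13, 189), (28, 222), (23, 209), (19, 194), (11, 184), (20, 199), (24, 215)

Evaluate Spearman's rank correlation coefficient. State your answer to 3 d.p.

Rank fibre: 7, 2, 8, 5, 3, 1, 4, 6
Rank cholesterol: 5, 2, 8, 6, 3, 1, 4, 7
d = rank(fibre) − rank(cholesterol): 2, 0, 0, -1, 0, 0, 0, -1; Σd² = 6
ρ = 1 − 6Σd² / [n(n²−1)] = 1 − 6×6 / (8×63) = 1 − 36/504 ≈ 0.929

0.929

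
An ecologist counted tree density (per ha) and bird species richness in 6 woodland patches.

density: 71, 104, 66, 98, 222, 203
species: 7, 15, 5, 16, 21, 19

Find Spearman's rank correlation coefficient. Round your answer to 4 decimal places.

0.9429

Rank density: 2, 4, 1, 3, 6, 5
Rank species: 2, 3, 1, 4, 6, 5
d = rank(density) − rank(species): 0, 1, 0, -1, 0, 0; Σd² = 2
ρ = 1 − 6Σd² / [n(n²−1)] = 1 − 6×2 / (6×35) = 1 − 12/210 ≈ 0.9429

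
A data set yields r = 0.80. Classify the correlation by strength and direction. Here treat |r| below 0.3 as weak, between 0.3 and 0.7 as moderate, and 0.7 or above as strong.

strong positive

r = 0.80 > 0 so the relationship is positive.
|r| = 0.80, which falls in the strong range.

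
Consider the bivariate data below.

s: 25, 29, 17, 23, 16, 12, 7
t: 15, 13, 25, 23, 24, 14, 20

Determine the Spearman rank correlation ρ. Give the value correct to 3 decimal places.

-0.286

Rank s: 6, 7, 4, 5, 3, 2, 1
Rank t: 3, 1, 7, 5, 6, 2, 4
d = rank(s) − rank(t): 3, 6, -3, 0, -3, 0, -3; Σd² = 72
ρ = 1 − 6Σd² / [n(n²−1)] = 1 − 6×72 / (7×48) = 1 − 432/336 ≈ -0.286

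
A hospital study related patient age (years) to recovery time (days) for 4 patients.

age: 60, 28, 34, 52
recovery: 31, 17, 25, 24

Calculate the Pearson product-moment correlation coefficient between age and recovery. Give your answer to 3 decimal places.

0.831

n = 4, Σx = 174, Σy = 97, Σx² = 8244, Σy² = 2451, Σxy = 4434
nΣxy − ΣxΣy = 17736 − 16878 = 858
nΣx² − (Σx)² = 32976 − 30276 = 2700; nΣy² − (Σy)² = 9804 − 9409 = 395
r = 858 / √(2700 × 395) = 858 / 1032.7149 ≈ 0.831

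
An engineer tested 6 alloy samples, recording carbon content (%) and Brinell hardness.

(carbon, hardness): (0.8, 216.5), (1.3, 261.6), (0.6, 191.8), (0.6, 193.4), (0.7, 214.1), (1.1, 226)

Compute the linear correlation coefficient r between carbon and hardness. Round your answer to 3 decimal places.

n = 6, Σx = 5.1, Σy = 1303.4, Σx² = 4.75, Σy² = 286412.42, Σxy = 1142.87
nΣxy − ΣxΣy = 6857.22 − 6647.34 = 209.88
nΣx² − (Σx)² = 28.5 − 26.01 = 2.49; nΣy² − (Σy)² = 1718474.52 − 1698851.56 = 19622.96
r = 209.88 / √(2.49 × 19622.96) = 209.88 / 221.0456 ≈ 0.949

0.949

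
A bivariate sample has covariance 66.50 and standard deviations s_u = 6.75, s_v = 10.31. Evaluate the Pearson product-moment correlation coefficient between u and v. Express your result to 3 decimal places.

0.956

r = Cov(u,v) / (s_u · s_v) = 66.50 / (6.75 × 10.31)
  = 66.50 / 69.5925 ≈ 0.956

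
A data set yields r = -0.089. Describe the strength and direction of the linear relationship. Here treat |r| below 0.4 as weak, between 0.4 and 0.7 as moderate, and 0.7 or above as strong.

weak negative

r = -0.089 < 0 so the relationship is negative.
|r| = 0.089, which falls in the weak range.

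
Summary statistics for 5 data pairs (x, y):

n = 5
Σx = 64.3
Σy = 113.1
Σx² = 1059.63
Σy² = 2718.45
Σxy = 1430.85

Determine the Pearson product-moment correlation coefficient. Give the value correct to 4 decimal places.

-0.1223

r = (nΣxy − ΣxΣy) / √[(nΣx² − (Σx)²)(nΣy² − (Σy)²)]
Numerator: 5×1430.85 − 64.3×113.1 = -118.08
Denominator: √[(5298.15 − 4134.49)(13592.25 − 12791.61)] = √[1163.66 × 800.64] = 965.2320
r = -118.08 / 965.2320 ≈ -0.1223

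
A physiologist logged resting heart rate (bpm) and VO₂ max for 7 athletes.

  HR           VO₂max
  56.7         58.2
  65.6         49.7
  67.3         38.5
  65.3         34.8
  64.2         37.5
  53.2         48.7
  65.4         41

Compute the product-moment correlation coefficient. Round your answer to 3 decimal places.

n = 7, Σx = 437.7, Σy = 308.4, Σx² = 27540.67, Σy² = 14009.56, Σxy = 19103.49
nΣxy − ΣxΣy = 133724.43 − 134986.68 = -1262.25
nΣx² − (Σx)² = 192784.69 − 191581.29 = 1203.4; nΣy² − (Σy)² = 98066.92 − 95110.56 = 2956.36
r = -1262.25 / √(1203.4 × 2956.36) = -1262.25 / 1886.1823 ≈ -0.669

-0.669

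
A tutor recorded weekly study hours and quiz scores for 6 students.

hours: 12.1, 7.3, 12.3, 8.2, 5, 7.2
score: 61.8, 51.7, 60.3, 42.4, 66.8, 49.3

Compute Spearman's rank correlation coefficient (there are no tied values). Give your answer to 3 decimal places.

-0.086

Rank hours: 5, 3, 6, 4, 1, 2
Rank score: 5, 3, 4, 1, 6, 2
d = rank(hours) − rank(score): 0, 0, 2, 3, -5, 0; Σd² = 38
ρ = 1 − 6Σd² / [n(n²−1)] = 1 − 6×38 / (6×35) = 1 − 228/210 ≈ -0.086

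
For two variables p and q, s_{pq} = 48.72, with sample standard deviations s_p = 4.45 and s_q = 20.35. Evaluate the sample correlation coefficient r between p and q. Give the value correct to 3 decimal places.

r = Cov(p,q) / (s_p · s_q) = 48.72 / (4.45 × 20.35)
  = 48.72 / 90.5575 ≈ 0.538

0.538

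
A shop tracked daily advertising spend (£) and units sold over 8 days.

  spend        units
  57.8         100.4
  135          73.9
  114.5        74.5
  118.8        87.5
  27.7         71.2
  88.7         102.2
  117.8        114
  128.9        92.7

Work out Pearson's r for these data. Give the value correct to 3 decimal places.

n = 8, Σx = 789.2, Σy = 716.4, Σx² = 87916.56, Σy² = 65851.44, Σxy = 71120.48
nΣxy − ΣxΣy = 568963.84 − 565382.88 = 3580.96
nΣx² − (Σx)² = 703332.48 − 622836.64 = 80495.84; nΣy² − (Σy)² = 526811.52 − 513228.96 = 13582.56
r = 3580.96 / √(80495.84 × 13582.56) = 3580.96 / 33065.6858 ≈ 0.108

0.108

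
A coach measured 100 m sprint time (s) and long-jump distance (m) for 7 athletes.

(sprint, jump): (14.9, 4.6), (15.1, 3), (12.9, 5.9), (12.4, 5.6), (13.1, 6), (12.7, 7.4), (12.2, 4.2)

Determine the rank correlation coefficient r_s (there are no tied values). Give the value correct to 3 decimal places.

Rank sprint: 6, 7, 4, 2, 5, 3, 1
Rank jump: 3, 1, 5, 4, 6, 7, 2
d = rank(sprint) − rank(jump): 3, 6, -1, -2, -1, -4, -1; Σd² = 68
ρ = 1 − 6Σd² / [n(n²−1)] = 1 − 6×68 / (7×48) = 1 − 408/336 ≈ -0.214

-0.214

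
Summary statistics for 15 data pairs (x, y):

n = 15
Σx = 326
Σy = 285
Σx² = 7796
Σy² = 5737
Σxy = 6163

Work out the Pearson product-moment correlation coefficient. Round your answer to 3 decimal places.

r = (nΣxy − ΣxΣy) / √[(nΣx² − (Σx)²)(nΣy² − (Σy)²)]
Numerator: 15×6163 − 326×285 = -465
Denominator: √[(116940 − 106276)(86055 − 81225)] = √[10664 × 4830] = 7176.8461
r = -465 / 7176.8461 ≈ -0.065

-0.065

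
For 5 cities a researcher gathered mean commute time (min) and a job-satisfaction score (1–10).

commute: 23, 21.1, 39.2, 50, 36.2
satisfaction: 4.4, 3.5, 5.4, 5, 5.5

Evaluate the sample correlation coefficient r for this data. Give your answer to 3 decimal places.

0.732

n = 5, Σx = 169.5, Σy = 23.8, Σx² = 6321.29, Σy² = 116.02, Σxy = 835.83
nΣxy − ΣxΣy = 4179.15 − 4034.1 = 145.05
nΣx² − (Σx)² = 31606.45 − 28730.25 = 2876.2; nΣy² − (Σy)² = 580.1 − 566.44 = 13.66
r = 145.05 / √(2876.2 × 13.66) = 145.05 / 198.2143 ≈ 0.732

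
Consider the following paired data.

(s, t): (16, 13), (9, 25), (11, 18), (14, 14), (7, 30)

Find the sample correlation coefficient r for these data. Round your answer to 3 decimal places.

-0.965

n = 5, Σs = 57, Σt = 100, Σs² = 703, Σt² = 2214, Σst = 1037
nΣst − ΣsΣt = 5185 − 5700 = -515
nΣs² − (Σs)² = 3515 − 3249 = 266; nΣt² − (Σt)² = 11070 − 10000 = 1070
r = -515 / √(266 × 1070) = -515 / 533.4979 ≈ -0.965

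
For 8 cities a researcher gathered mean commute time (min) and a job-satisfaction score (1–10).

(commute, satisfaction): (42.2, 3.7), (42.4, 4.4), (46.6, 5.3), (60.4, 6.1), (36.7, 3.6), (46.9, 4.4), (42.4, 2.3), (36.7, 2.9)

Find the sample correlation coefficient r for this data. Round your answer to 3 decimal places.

n = 8, Σx = 354.3, Σy = 32.7, Σx² = 16089.47, Σy² = 144.37, Σxy = 1500.55
nΣxy − ΣxΣy = 12004.4 − 11585.61 = 418.79
nΣx² − (Σx)² = 128715.76 − 125528.49 = 3187.27; nΣy² − (Σy)² = 1154.96 − 1069.29 = 85.67
r = 418.79 / √(3187.27 × 85.67) = 418.79 / 522.5451 ≈ 0.801

0.801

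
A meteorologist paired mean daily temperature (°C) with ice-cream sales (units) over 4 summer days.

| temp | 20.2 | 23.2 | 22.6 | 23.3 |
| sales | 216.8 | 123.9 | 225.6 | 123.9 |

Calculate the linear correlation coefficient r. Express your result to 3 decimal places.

-0.692

n = 4, Σx = 89.3, Σy = 690.2, Σx² = 1999.93, Σy² = 128600.02, Σxy = 15239.27
nΣxy − ΣxΣy = 60957.08 − 61634.86 = -677.78
nΣx² − (Σx)² = 7999.72 − 7974.49 = 25.23; nΣy² − (Σy)² = 514400.08 − 476376.04 = 38024.04
r = -677.78 / √(25.23 × 38024.04) = -677.78 / 979.4624 ≈ -0.692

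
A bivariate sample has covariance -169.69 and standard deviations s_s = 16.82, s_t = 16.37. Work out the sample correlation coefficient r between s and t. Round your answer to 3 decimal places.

r = Cov(s,t) / (s_s · s_t) = -169.69 / (16.82 × 16.37)
  = -169.69 / 275.3434 ≈ -0.616

-0.616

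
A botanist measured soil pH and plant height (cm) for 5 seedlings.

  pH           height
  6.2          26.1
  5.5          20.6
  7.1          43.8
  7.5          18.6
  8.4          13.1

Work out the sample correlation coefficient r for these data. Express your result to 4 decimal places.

-0.2338

n = 5, Σx = 34.7, Σy = 122.2, Σx² = 245.91, Σy² = 3541.58, Σxy = 835.64
nΣxy − ΣxΣy = 4178.2 − 4240.34 = -62.14
nΣx² − (Σx)² = 1229.55 − 1204.09 = 25.46; nΣy² − (Σy)² = 17707.9 − 14932.84 = 2775.06
r = -62.14 / √(25.46 × 2775.06) = -62.14 / 265.8064 ≈ -0.2338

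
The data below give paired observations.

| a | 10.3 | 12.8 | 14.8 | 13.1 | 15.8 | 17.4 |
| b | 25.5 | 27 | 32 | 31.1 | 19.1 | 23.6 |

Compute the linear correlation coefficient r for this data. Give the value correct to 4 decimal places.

n = 6, Σa = 84.2, Σb = 158.3, Σa² = 1212.98, Σb² = 4292.23, Σab = 2201.68
nΣab − ΣaΣb = 13210.08 − 13328.86 = -118.78
nΣa² − (Σa)² = 7277.88 − 7089.64 = 188.24; nΣb² − (Σb)² = 25753.38 − 25058.89 = 694.49
r = -118.78 / √(188.24 × 694.49) = -118.78 / 361.5671 ≈ -0.3285

-0.3285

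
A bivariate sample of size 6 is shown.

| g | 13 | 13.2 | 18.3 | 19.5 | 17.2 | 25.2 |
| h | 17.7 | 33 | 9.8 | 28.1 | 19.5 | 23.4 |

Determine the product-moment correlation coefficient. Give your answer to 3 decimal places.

-0.075

n = 6, Σg = 106.4, Σh = 131.5, Σg² = 1989.26, Σh² = 3215.75, Σgh = 2318.07
nΣgh − ΣgΣh = 13908.42 − 13991.6 = -83.18
nΣg² − (Σg)² = 11935.56 − 11320.96 = 614.6; nΣh² − (Σh)² = 19294.5 − 17292.25 = 2002.25
r = -83.18 / √(614.6 × 2002.25) = -83.18 / 1109.3164 ≈ -0.075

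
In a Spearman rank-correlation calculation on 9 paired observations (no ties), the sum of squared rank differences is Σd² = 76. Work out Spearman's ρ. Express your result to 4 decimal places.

0.3667

ρ = 1 − 6Σd² / [n(n²−1)] = 1 − 6×76 / (9×80)
  = 1 − 456/720 = 1 − 0.63333 ≈ 0.3667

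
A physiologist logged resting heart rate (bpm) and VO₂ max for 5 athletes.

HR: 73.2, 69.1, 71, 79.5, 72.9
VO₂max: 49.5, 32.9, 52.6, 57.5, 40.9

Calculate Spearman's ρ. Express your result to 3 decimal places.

Rank HR: 4, 1, 2, 5, 3
Rank VO₂max: 3, 1, 4, 5, 2
d = rank(HR) − rank(VO₂max): 1, 0, -2, 0, 1; Σd² = 6
ρ = 1 − 6Σd² / [n(n²−1)] = 1 − 6×6 / (5×24) = 1 − 36/120 ≈ 0.700

0.700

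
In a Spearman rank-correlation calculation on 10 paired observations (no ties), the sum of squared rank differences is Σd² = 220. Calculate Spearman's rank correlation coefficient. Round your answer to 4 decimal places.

-0.3333

ρ = 1 − 6Σd² / [n(n²−1)] = 1 − 6×220 / (10×99)
  = 1 − 1320/990 = 1 − 1.33333 ≈ -0.3333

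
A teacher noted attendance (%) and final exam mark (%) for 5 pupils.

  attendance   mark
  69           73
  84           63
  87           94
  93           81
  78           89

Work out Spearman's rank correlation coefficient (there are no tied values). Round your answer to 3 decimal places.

0.300

Rank attendance: 1, 3, 4, 5, 2
Rank mark: 2, 1, 5, 3, 4
d = rank(attendance) − rank(mark): -1, 2, -1, 2, -2; Σd² = 14
ρ = 1 − 6Σd² / [n(n²−1)] = 1 − 6×14 / (5×24) = 1 − 84/120 ≈ 0.300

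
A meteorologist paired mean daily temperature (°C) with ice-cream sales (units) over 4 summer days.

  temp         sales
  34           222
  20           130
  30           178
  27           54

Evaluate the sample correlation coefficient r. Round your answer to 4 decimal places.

n = 4, Σx = 111, Σy = 584, Σx² = 3185, Σy² = 100784, Σxy = 16946
nΣxy − ΣxΣy = 67784 − 64824 = 2960
nΣx² − (Σx)² = 12740 − 12321 = 419; nΣy² − (Σy)² = 403136 − 341056 = 62080
r = 2960 / √(419 × 62080) = 2960 / 5100.1490 ≈ 0.5804

0.5804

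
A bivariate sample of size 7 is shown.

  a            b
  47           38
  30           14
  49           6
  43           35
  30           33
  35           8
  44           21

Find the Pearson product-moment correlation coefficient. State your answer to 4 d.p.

0.0682

n = 7, Σa = 278, Σb = 155, Σa² = 11420, Σb² = 4495, Σab = 6199
nΣab − ΣaΣb = 43393 − 43090 = 303
nΣa² − (Σa)² = 79940 − 77284 = 2656; nΣb² − (Σb)² = 31465 − 24025 = 7440
r = 303 / √(2656 × 7440) = 303 / 4445.2941 ≈ 0.0682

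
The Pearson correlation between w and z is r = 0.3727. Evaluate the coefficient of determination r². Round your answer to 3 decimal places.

r² = (0.3727)² = 0.139

0.139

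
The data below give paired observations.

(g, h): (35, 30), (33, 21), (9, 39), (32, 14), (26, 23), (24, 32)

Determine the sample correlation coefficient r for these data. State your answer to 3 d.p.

n = 6, Σg = 159, Σh = 159, Σg² = 4671, Σh² = 4611, Σgh = 3908
nΣgh − ΣgΣh = 23448 − 25281 = -1833
nΣg² − (Σg)² = 28026 − 25281 = 2745; nΣh² − (Σh)² = 27666 − 25281 = 2385
r = -1833 / √(2745 × 2385) = -1833 / 2558.6764 ≈ -0.716

-0.716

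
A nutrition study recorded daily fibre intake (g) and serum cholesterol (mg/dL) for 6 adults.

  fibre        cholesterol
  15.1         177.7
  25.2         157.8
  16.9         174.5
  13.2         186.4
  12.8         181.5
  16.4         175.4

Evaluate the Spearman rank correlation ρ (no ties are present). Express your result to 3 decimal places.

-0.943

Rank fibre: 3, 6, 5, 2, 1, 4
Rank cholesterol: 4, 1, 2, 6, 5, 3
d = rank(fibre) − rank(cholesterol): -1, 5, 3, -4, -4, 1; Σd² = 68
ρ = 1 − 6Σd² / [n(n²−1)] = 1 − 6×68 / (6×35) = 1 − 408/210 ≈ -0.943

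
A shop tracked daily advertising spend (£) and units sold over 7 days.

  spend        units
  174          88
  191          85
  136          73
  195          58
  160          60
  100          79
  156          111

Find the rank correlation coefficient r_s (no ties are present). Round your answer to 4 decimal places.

Rank spend: 5, 6, 2, 7, 4, 1, 3
Rank units: 6, 5, 3, 1, 2, 4, 7
d = rank(spend) − rank(units): -1, 1, -1, 6, 2, -3, -4; Σd² = 68
ρ = 1 − 6Σd² / [n(n²−1)] = 1 − 6×68 / (7×48) = 1 − 408/336 ≈ -0.2143

-0.2143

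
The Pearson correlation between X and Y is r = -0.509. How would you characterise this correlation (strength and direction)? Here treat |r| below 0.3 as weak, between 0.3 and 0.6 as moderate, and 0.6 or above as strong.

r = -0.509 < 0 so the relationship is negative.
|r| = 0.509, which falls in the moderate range.

moderate negative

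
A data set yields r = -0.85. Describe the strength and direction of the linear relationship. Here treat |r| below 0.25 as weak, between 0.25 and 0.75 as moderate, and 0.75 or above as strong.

strong negative

r = -0.85 < 0 so the relationship is negative.
|r| = 0.85, which falls in the strong range.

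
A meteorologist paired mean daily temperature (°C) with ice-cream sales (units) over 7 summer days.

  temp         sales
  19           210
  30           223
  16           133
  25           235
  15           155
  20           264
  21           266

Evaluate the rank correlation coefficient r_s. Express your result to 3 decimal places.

Rank temp: 3, 7, 2, 6, 1, 4, 5
Rank sales: 3, 4, 1, 5, 2, 6, 7
d = rank(temp) − rank(sales): 0, 3, 1, 1, -1, -2, -2; Σd² = 20
ρ = 1 − 6Σd² / [n(n²−1)] = 1 − 6×20 / (7×48) = 1 − 120/336 ≈ 0.643

0.643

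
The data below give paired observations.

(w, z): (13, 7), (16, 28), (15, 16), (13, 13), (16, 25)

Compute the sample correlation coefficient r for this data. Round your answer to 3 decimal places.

n = 5, Σw = 73, Σz = 89, Σw² = 1075, Σz² = 1883, Σwz = 1348
nΣwz − ΣwΣz = 6740 − 6497 = 243
nΣw² − (Σw)² = 5375 − 5329 = 46; nΣz² − (Σz)² = 9415 − 7921 = 1494
r = 243 / √(46 × 1494) = 243 / 262.1526 ≈ 0.927

0.927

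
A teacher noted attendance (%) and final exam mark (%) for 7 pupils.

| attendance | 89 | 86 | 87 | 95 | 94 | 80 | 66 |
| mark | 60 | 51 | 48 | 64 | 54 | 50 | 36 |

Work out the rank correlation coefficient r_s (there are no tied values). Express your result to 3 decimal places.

Rank attendance: 5, 3, 4, 7, 6, 2, 1
Rank mark: 6, 4, 2, 7, 5, 3, 1
d = rank(attendance) − rank(mark): -1, -1, 2, 0, 1, -1, 0; Σd² = 8
ρ = 1 − 6Σd² / [n(n²−1)] = 1 − 6×8 / (7×48) = 1 − 48/336 ≈ 0.857

0.857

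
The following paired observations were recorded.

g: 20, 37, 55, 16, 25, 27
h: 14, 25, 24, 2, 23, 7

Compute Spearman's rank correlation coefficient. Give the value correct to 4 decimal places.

Rank g: 2, 5, 6, 1, 3, 4
Rank h: 3, 6, 5, 1, 4, 2
d = rank(g) − rank(h): -1, -1, 1, 0, -1, 2; Σd² = 8
ρ = 1 − 6Σd² / [n(n²−1)] = 1 − 6×8 / (6×35) = 1 − 48/210 ≈ 0.7714

0.7714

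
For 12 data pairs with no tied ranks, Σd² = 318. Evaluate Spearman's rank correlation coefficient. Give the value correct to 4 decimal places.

ρ = 1 − 6Σd² / [n(n²−1)] = 1 − 6×318 / (12×143)
  = 1 − 1908/1716 = 1 − 1.11189 ≈ -0.1119

-0.1119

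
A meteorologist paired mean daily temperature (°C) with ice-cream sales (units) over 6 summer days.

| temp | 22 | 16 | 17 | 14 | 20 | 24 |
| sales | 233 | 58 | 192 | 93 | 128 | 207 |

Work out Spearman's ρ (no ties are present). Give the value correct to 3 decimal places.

Rank temp: 5, 2, 3, 1, 4, 6
Rank sales: 6, 1, 4, 2, 3, 5
d = rank(temp) − rank(sales): -1, 1, -1, -1, 1, 1; Σd² = 6
ρ = 1 − 6Σd² / [n(n²−1)] = 1 − 6×6 / (6×35) = 1 − 36/210 ≈ 0.829

0.829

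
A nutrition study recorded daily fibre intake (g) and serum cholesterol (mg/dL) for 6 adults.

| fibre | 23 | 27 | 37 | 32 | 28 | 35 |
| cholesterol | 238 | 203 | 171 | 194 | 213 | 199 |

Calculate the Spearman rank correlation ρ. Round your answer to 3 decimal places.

Rank fibre: 1, 2, 6, 4, 3, 5
Rank cholesterol: 6, 4, 1, 2, 5, 3
d = rank(fibre) − rank(cholesterol): -5, -2, 5, 2, -2, 2; Σd² = 66
ρ = 1 − 6Σd² / [n(n²−1)] = 1 − 6×66 / (6×35) = 1 − 396/210 ≈ -0.886

-0.886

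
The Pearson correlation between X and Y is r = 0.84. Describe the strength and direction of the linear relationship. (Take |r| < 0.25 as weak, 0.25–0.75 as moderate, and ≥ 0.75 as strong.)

r = 0.84 > 0 so the relationship is positive.
|r| = 0.84, which falls in the strong range.

strong positive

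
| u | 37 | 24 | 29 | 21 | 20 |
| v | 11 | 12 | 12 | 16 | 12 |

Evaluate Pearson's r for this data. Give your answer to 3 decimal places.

n = 5, Σu = 131, Σv = 63, Σu² = 3627, Σv² = 809, Σuv = 1619
nΣuv − ΣuΣv = 8095 − 8253 = -158
nΣu² − (Σu)² = 18135 − 17161 = 974; nΣv² − (Σv)² = 4045 − 3969 = 76
r = -158 / √(974 × 76) = -158 / 272.0735 ≈ -0.581

-0.581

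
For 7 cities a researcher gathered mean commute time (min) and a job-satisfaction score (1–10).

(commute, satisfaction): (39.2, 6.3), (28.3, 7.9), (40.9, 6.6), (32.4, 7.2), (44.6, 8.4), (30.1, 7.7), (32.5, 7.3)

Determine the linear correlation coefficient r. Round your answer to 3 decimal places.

-0.134

n = 7, Σx = 248, Σy = 51.4, Σx² = 9011.52, Σy² = 380.64, Σxy = 1817.41
nΣxy − ΣxΣy = 12721.87 − 12747.2 = -25.33
nΣx² − (Σx)² = 63080.64 − 61504 = 1576.64; nΣy² − (Σy)² = 2664.48 − 2641.96 = 22.52
r = -25.33 / √(1576.64 × 22.52) = -25.33 / 188.4302 ≈ -0.134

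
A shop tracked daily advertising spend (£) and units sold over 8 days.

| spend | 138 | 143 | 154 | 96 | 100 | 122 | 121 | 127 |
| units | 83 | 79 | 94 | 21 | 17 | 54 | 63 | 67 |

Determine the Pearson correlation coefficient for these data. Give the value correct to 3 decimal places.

n = 8, Σx = 1001, Σy = 478, Σx² = 128079, Σy² = 34070, Σxy = 63663
nΣxy − ΣxΣy = 509304 − 478478 = 30826
nΣx² − (Σx)² = 1024632 − 1002001 = 22631; nΣy² − (Σy)² = 272560 − 228484 = 44076
r = 30826 / √(22631 × 44076) = 30826 / 31582.9694 ≈ 0.976

0.976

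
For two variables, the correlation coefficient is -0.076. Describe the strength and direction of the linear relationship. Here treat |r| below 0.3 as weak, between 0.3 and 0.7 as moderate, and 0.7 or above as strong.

weak negative

r = -0.076 < 0 so the relationship is negative.
|r| = 0.076, which falls in the weak range.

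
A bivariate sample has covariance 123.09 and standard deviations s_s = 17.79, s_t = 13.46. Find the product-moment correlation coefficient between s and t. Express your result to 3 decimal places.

0.514

r = Cov(s,t) / (s_s · s_t) = 123.09 / (17.79 × 13.46)
  = 123.09 / 239.4534 ≈ 0.514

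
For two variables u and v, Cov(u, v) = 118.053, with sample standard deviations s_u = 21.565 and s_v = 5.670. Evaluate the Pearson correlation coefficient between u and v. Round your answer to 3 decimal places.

r = Cov(u,v) / (s_u · s_v) = 118.053 / (21.565 × 5.670)
  = 118.053 / 122.2736 ≈ 0.965

0.965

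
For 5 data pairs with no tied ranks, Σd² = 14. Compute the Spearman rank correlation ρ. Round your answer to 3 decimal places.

ρ = 1 − 6Σd² / [n(n²−1)] = 1 − 6×14 / (5×24)
  = 1 − 84/120 = 1 − 0.7000 ≈ 0.300

0.300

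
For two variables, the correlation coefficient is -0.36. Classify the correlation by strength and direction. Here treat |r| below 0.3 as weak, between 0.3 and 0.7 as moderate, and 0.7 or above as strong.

moderate negative

r = -0.36 < 0 so the relationship is negative.
|r| = 0.36, which falls in the moderate range.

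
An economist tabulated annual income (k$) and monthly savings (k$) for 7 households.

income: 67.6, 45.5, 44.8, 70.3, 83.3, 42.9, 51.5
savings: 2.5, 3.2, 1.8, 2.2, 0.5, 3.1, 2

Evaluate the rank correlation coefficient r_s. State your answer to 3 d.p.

-0.464

Rank income: 5, 3, 2, 6, 7, 1, 4
Rank savings: 5, 7, 2, 4, 1, 6, 3
d = rank(income) − rank(savings): 0, -4, 0, 2, 6, -5, 1; Σd² = 82
ρ = 1 − 6Σd² / [n(n²−1)] = 1 − 6×82 / (7×48) = 1 − 492/336 ≈ -0.464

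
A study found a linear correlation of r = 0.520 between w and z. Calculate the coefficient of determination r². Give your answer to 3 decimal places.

r² = (0.520)² = 0.270

0.270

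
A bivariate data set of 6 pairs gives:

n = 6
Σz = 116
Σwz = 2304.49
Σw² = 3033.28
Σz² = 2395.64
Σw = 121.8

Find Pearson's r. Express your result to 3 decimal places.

-0.172

r = (nΣwz − ΣwΣz) / √[(nΣw² − (Σw)²)(nΣz² − (Σz)²)]
Numerator: 6×2304.49 − 121.8×116 = -301.86
Denominator: √[(18199.68 − 14835.24)(14373.84 − 13456)] = √[3364.44 × 917.84] = 1757.2756
r = -301.86 / 1757.2756 ≈ -0.172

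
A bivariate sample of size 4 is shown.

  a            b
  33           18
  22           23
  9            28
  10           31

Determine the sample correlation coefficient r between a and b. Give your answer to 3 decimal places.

n = 4, Σa = 74, Σb = 100, Σa² = 1754, Σb² = 2598, Σab = 1662
nΣab − ΣaΣb = 6648 − 7400 = -752
nΣa² − (Σa)² = 7016 − 5476 = 1540; nΣb² − (Σb)² = 10392 − 10000 = 392
r = -752 / √(1540 × 392) = -752 / 776.9685 ≈ -0.968

-0.968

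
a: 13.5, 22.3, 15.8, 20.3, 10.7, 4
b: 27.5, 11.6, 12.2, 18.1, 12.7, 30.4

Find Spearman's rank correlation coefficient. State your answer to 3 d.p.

Rank a: 3, 6, 4, 5, 2, 1
Rank b: 5, 1, 2, 4, 3, 6
d = rank(a) − rank(b): -2, 5, 2, 1, -1, -5; Σd² = 60
ρ = 1 − 6Σd² / [n(n²−1)] = 1 − 6×60 / (6×35) = 1 − 360/210 ≈ -0.714

-0.714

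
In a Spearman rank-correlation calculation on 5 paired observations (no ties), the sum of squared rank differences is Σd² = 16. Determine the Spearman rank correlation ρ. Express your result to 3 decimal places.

0.200

ρ = 1 − 6Σd² / [n(n²−1)] = 1 − 6×16 / (5×24)
  = 1 − 96/120 = 1 − 0.8000 ≈ 0.200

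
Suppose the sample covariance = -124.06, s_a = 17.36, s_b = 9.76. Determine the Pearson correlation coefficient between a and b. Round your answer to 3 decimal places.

-0.732

r = Cov(a,b) / (s_a · s_b) = -124.06 / (17.36 × 9.76)
  = -124.06 / 169.4336 ≈ -0.732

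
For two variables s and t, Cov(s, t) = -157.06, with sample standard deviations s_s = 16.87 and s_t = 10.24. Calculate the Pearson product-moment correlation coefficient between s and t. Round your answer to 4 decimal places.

-0.9092

r = Cov(s,t) / (s_s · s_t) = -157.06 / (16.87 × 10.24)
  = -157.06 / 172.7488 ≈ -0.9092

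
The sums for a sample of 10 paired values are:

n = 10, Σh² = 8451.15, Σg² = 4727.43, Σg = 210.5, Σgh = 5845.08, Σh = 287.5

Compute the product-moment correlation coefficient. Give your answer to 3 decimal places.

r = (nΣgh − ΣgΣh) / √[(nΣg² − (Σg)²)(nΣh² − (Σh)²)]
Numerator: 10×5845.08 − 210.5×287.5 = -2067.95
Denominator: √[(47274.3 − 44310.25)(84511.5 − 82656.25)] = √[2964.05 × 1855.25] = 2345.0061
r = -2067.95 / 2345.0061 ≈ -0.882

-0.882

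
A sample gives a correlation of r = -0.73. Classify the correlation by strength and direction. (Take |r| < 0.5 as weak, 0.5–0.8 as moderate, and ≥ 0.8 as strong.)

r = -0.73 < 0 so the relationship is negative.
|r| = 0.73, which falls in the moderate range.

moderate negative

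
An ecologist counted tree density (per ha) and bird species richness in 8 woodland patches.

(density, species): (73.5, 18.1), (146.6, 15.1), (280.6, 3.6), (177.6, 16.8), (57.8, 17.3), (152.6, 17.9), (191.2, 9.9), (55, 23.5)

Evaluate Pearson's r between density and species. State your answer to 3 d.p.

n = 8, Σx = 1134.9, Σy = 122.2, Σx² = 203381.97, Σy² = 2120.78, Σxy = 14454.71
nΣxy − ΣxΣy = 115637.68 − 138684.78 = -23047.1
nΣx² − (Σx)² = 1627055.76 − 1287998.01 = 339057.75; nΣy² − (Σy)² = 16966.24 − 14932.84 = 2033.4
r = -23047.1 / √(339057.75 × 2033.4) = -23047.1 / 26257.1900 ≈ -0.878

-0.878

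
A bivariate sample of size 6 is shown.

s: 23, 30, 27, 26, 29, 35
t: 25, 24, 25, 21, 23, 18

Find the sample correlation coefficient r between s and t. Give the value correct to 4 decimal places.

n = 6, Σs = 170, Σt = 136, Σs² = 4900, Σt² = 3120, Σst = 3813
nΣst − ΣsΣt = 22878 − 23120 = -242
nΣs² − (Σs)² = 29400 − 28900 = 500; nΣt² − (Σt)² = 18720 − 18496 = 224
r = -242 / √(500 × 224) = -242 / 334.6640 ≈ -0.7231

-0.7231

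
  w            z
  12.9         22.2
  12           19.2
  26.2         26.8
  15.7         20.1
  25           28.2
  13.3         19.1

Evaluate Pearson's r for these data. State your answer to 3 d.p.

0.930

n = 6, Σw = 105.1, Σz = 135.6, Σw² = 2045.23, Σz² = 3143.78, Σwz = 2493.54
nΣwz − ΣwΣz = 14961.24 − 14251.56 = 709.68
nΣw² − (Σw)² = 12271.38 − 11046.01 = 1225.37; nΣz² − (Σz)² = 18862.68 − 18387.36 = 475.32
r = 709.68 / √(1225.37 × 475.32) = 709.68 / 763.1794 ≈ 0.930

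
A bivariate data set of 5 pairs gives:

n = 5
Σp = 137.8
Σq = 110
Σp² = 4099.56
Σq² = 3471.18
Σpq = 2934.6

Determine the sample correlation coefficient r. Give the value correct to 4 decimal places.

r = (nΣpq − ΣpΣq) / √[(nΣp² − (Σp)²)(nΣq² − (Σq)²)]
Numerator: 5×2934.6 − 137.8×110 = -485
Denominator: √[(20497.8 − 18988.84)(17355.9 − 12100)] = √[1508.96 × 5255.9] = 2816.1930
r = -485 / 2816.1930 ≈ -0.1722

-0.1722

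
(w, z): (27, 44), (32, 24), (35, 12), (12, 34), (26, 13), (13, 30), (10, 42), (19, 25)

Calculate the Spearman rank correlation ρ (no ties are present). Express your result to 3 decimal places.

-0.595

Rank w: 6, 7, 8, 2, 5, 3, 1, 4
Rank z: 8, 3, 1, 6, 2, 5, 7, 4
d = rank(w) − rank(z): -2, 4, 7, -4, 3, -2, -6, 0; Σd² = 134
ρ = 1 − 6Σd² / [n(n²−1)] = 1 − 6×134 / (8×63) = 1 − 804/504 ≈ -0.595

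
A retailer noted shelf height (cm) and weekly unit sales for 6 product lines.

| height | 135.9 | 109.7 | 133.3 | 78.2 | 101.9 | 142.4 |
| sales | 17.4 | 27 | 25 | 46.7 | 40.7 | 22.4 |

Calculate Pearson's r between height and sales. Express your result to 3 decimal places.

-0.927

n = 6, Σx = 701.4, Σy = 179.2, Σx² = 85048.4, Σy² = 5995.9, Σxy = 19648.09
nΣxy − ΣxΣy = 117888.54 − 125690.88 = -7802.34
nΣx² − (Σx)² = 510290.4 − 491961.96 = 18328.44; nΣy² − (Σy)² = 35975.4 − 32112.64 = 3862.76
r = -7802.34 / √(18328.44 × 3862.76) = -7802.34 / 8414.1764 ≈ -0.927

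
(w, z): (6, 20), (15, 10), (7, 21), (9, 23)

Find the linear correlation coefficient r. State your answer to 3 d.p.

-0.862

n = 4, Σw = 37, Σz = 74, Σw² = 391, Σz² = 1470, Σwz = 624
nΣwz − ΣwΣz = 2496 − 2738 = -242
nΣw² − (Σw)² = 1564 − 1369 = 195; nΣz² − (Σz)² = 5880 − 5476 = 404
r = -242 / √(195 × 404) = -242 / 280.6778 ≈ -0.862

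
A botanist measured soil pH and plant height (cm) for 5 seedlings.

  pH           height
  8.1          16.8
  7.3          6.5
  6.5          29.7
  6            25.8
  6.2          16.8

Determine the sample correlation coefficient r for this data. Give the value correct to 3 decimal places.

-0.523

n = 5, Σx = 34.1, Σy = 95.6, Σx² = 235.59, Σy² = 2154.46, Σxy = 635.54
nΣxy − ΣxΣy = 3177.7 − 3259.96 = -82.26
nΣx² − (Σx)² = 1177.95 − 1162.81 = 15.14; nΣy² − (Σy)² = 10772.3 − 9139.36 = 1632.94
r = -82.26 / √(15.14 × 1632.94) = -82.26 / 157.2346 ≈ -0.523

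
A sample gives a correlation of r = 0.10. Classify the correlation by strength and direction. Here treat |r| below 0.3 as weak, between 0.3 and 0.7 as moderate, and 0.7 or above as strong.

r = 0.10 > 0 so the relationship is positive.
|r| = 0.10, which falls in the weak range.

weak positive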